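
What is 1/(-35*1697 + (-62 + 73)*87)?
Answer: -1/58438 ≈ -1.7112e-5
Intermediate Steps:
1/(-35*1697 + (-62 + 73)*87) = 1/(-59395 + 11*87) = 1/(-59395 + 957) = 1/(-58438) = -1/58438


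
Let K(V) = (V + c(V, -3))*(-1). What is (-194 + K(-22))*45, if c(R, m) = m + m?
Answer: -7470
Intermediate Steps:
c(R, m) = 2*m
K(V) = 6 - V (K(V) = (V + 2*(-3))*(-1) = (V - 6)*(-1) = (-6 + V)*(-1) = 6 - V)
(-194 + K(-22))*45 = (-194 + (6 - 1*(-22)))*45 = (-194 + (6 + 22))*45 = (-194 + 28)*45 = -166*45 = -7470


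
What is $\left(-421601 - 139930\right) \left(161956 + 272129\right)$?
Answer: $-243752184135$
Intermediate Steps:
$\left(-421601 - 139930\right) \left(161956 + 272129\right) = \left(-561531\right) 434085 = -243752184135$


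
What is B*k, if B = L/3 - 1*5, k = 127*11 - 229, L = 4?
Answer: -12848/3 ≈ -4282.7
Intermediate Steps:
k = 1168 (k = 1397 - 229 = 1168)
B = -11/3 (B = 4/3 - 1*5 = 4*(⅓) - 5 = 4/3 - 5 = -11/3 ≈ -3.6667)
B*k = -11/3*1168 = -12848/3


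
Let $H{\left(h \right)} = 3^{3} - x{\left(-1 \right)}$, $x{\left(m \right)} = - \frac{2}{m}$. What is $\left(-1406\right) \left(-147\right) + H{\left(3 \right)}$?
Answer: $206707$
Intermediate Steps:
$H{\left(h \right)} = 25$ ($H{\left(h \right)} = 3^{3} - - \frac{2}{-1} = 27 - \left(-2\right) \left(-1\right) = 27 - 2 = 25$)
$\left(-1406\right) \left(-147\right) + H{\left(3 \right)} = \left(-1406\right) \left(-147\right) + 25 = 206682 + 25 = 206707$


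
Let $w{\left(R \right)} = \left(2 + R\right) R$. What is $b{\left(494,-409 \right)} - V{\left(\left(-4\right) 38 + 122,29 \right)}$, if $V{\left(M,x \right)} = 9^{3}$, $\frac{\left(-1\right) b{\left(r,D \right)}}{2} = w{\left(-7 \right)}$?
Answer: $-799$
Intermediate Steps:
$w{\left(R \right)} = R \left(2 + R\right)$
$b{\left(r,D \right)} = -70$ ($b{\left(r,D \right)} = - 2 \left(- 7 \left(2 - 7\right)\right) = - 2 \left(\left(-7\right) \left(-5\right)\right) = \left(-2\right) 35 = -70$)
$V{\left(M,x \right)} = 729$
$b{\left(494,-409 \right)} - V{\left(\left(-4\right) 38 + 122,29 \right)} = -70 - 729 = -799$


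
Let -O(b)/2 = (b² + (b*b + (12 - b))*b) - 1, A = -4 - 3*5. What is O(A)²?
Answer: 200958976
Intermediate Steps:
A = -19 (A = -4 - 15 = -19)
O(b) = 2 - 2*b² - 2*b*(12 + b² - b) (O(b) = -2*((b² + (b*b + (12 - b))*b) - 1) = -2*((b² + (b² + (12 - b))*b) - 1) = -2*((b² + (12 + b² - b)*b) - 1) = -2*((b² + b*(12 + b² - b)) - 1) = -2*(-1 + b² + b*(12 + b² - b)) = 2 - 2*b² - 2*b*(12 + b² - b))
O(A)² = (2 - 24*(-19) - 2*(-19)³)² = (2 + 456 - 2*(-6859))² = (2 + 456 + 13718)² = 14176² = 200958976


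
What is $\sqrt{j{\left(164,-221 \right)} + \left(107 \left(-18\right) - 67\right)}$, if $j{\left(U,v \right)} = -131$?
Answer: $6 i \sqrt{59} \approx 46.087 i$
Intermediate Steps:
$\sqrt{j{\left(164,-221 \right)} + \left(107 \left(-18\right) - 67\right)} = \sqrt{-131 + \left(107 \left(-18\right) - 67\right)} = \sqrt{-131 - 1993} = \sqrt{-2124} = 6 i \sqrt{59}$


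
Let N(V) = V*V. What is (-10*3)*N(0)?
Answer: 0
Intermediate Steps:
N(V) = V**2
(-10*3)*N(0) = -10*3*0**2 = -30*0 = 0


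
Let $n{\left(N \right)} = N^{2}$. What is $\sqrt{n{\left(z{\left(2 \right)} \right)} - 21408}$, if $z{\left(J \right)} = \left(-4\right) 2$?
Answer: $4 i \sqrt{1334} \approx 146.1 i$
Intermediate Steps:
$z{\left(J \right)} = -8$
$\sqrt{n{\left(z{\left(2 \right)} \right)} - 21408} = \sqrt{\left(-8\right)^{2} - 21408} = \sqrt{64 - 21408} = \sqrt{-21344} = 4 i \sqrt{1334}$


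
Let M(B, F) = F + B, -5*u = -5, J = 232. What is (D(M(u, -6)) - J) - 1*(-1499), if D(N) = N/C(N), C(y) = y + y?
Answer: 2535/2 ≈ 1267.5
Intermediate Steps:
u = 1 (u = -⅕*(-5) = 1)
M(B, F) = B + F
C(y) = 2*y
D(N) = ½ (D(N) = N/((2*N)) = N*(1/(2*N)) = ½)
(D(M(u, -6)) - J) - 1*(-1499) = (½ - 1*232) - 1*(-1499) = (½ - 232) + 1499 = -463/2 + 1499 = 2535/2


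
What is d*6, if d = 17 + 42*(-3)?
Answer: -654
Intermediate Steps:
d = -109 (d = 17 - 126 = -109)
d*6 = -109*6 = -654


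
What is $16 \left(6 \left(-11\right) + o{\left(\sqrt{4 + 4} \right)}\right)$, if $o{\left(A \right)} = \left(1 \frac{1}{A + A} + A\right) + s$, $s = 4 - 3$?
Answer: $-1040 + 34 \sqrt{2} \approx -991.92$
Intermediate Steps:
$s = 1$ ($s = 4 - 3 = 1$)
$o{\left(A \right)} = 1 + A + \frac{1}{2 A}$ ($o{\left(A \right)} = \left(1 \frac{1}{A + A} + A\right) + 1 = \left(1 \frac{1}{2 A} + A\right) + 1 = \left(\frac{1}{2 A} + A\right) + 1 = \left(A + \frac{1}{2 A}\right) + 1 = 1 + A + \frac{1}{2 A}$)
$16 \left(6 \left(-11\right) + o{\left(\sqrt{4 + 4} \right)}\right) = 16 \left(6 \left(-11\right) + \left(1 + \sqrt{4 + 4} + \frac{1}{2 \sqrt{4 + 4}}\right)\right) = 16 \left(-66 + \left(1 + \sqrt{8} + \frac{1}{2 \sqrt{8}}\right)\right) = 16 \left(-66 + \left(1 + 2 \sqrt{2} + \frac{1}{2 \cdot 2 \sqrt{2}}\right)\right) = 16 \left(-66 + \left(1 + 2 \sqrt{2} + \frac{\frac{1}{4} \sqrt{2}}{2}\right)\right) = 16 \left(-66 + \left(1 + 2 \sqrt{2} + \frac{\sqrt{2}}{8}\right)\right) = 16 \left(-66 + \left(1 + \frac{17 \sqrt{2}}{8}\right)\right) = 16 \left(-65 + \frac{17 \sqrt{2}}{8}\right) = -1040 + 34 \sqrt{2}$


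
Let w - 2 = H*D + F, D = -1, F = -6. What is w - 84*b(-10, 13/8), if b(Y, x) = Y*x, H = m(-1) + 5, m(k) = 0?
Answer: 1356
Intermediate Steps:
H = 5 (H = 0 + 5 = 5)
w = -9 (w = 2 + (5*(-1) - 6) = 2 + (-5 - 6) = 2 - 11 = -9)
w - 84*b(-10, 13/8) = -9 - (-840)*13/8 = -9 - 84*(-65/4) = -9 + 1365 = 1356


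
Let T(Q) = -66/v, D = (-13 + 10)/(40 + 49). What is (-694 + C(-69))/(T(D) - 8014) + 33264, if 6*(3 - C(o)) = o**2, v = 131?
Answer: 69848136139/2099800 ≈ 33264.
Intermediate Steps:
D = -3/89 ≈ -0.033708
T(Q) = -66/131
C(o) = 3 - o**2/6
(-694 + C(-69))/(T(D) - 8014) + 33264 = (-694 + (3 - 1/6*(-69)**2))/(-66/131 - 8014) + 33264 = (-694 + (3 - 1/6*4761))/(-1049900/131) + 33264 = (-694 + (3 - 1587/2))*(-131/1049900) + 33264 = (-694 - 1581/2)*(-131/1049900) + 33264 = -2969/2*(-131/1049900) + 33264 = 388939/2099800 + 33264 = 69848136139/2099800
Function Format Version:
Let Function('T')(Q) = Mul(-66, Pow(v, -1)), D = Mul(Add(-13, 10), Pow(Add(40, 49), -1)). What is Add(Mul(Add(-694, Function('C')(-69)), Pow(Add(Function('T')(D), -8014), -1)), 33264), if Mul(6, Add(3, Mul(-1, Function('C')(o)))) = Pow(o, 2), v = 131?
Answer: Rational(69848136139, 2099800) ≈ 33264.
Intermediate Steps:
D = Rational(-3, 89) (D = Mul(-3, Pow(89, -1)) = Mul(-3, Rational(1, 89)) = Rational(-3, 89) ≈ -0.033708)
Function('T')(Q) = Rational(-66, 131) (Function('T')(Q) = Mul(-66, Pow(131, -1)) = Mul(-66, Rational(1, 131)) = Rational(-66, 131))
Function('C')(o) = Add(3, Mul(Rational(-1, 6), Pow(o, 2)))
Add(Mul(Add(-694, Function('C')(-69)), Pow(Add(Function('T')(D), -8014), -1)), 33264) = Add(Mul(Add(-694, Add(3, Mul(Rational(-1, 6), Pow(-69, 2)))), Pow(Add(Rational(-66, 131), -8014), -1)), 33264) = Add(Mul(Add(-694, Add(3, Mul(Rational(-1, 6), 4761))), Pow(Rational(-1049900, 131), -1)), 33264) = Add(Mul(Add(-694, Add(3, Rational(-1587, 2))), Rational(-131, 1049900)), 33264) = Add(Mul(Add(-694, Rational(-1581, 2)), Rational(-131, 1049900)), 33264) = Add(Mul(Rational(-2969, 2), Rational(-131, 1049900)), 33264) = Add(Rational(388939, 2099800), 33264) = Rational(69848136139, 2099800)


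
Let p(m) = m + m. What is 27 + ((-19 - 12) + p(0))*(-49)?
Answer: 1546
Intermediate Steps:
p(m) = 2*m
27 + ((-19 - 12) + p(0))*(-49) = 27 + ((-19 - 12) + 2*0)*(-49) = 27 + (-31 + 0)*(-49) = 27 - 31*(-49) = 27 + 1519 = 1546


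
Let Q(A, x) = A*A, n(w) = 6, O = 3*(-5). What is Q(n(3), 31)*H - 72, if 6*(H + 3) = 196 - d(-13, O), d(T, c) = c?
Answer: 1086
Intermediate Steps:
O = -15
Q(A, x) = A²
H = 193/6 (H = -3 + (196 - 1*(-15))/6 = -3 + (196 + 15)/6 = -3 + (⅙)*211 = -3 + 211/6 = 193/6 ≈ 32.167)
Q(n(3), 31)*H - 72 = 6²*(193/6) - 72 = 36*(193/6) - 72 = 1158 - 72 = 1086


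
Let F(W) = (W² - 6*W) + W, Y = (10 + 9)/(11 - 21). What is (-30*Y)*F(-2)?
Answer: 798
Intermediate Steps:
Y = -19/10 (Y = 19/(-10) = 19*(-⅒) = -19/10 ≈ -1.9000)
F(W) = W² - 5*W
(-30*Y)*F(-2) = (-30*(-19/10))*(-2*(-5 - 2)) = 57*(-2*(-7)) = 57*14 = 798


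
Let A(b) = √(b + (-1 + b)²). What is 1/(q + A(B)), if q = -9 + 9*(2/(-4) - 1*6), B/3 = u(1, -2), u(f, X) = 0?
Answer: -2/133 ≈ -0.015038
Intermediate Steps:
B = 0 (B = 3*0 = 0)
q = -135/2 (q = -9 + 9*(2*(-¼) - 6) = -9 + 9*(-½ - 6) = -9 + 9*(-13/2) = -9 - 117/2 = -135/2 ≈ -67.500)
1/(q + A(B)) = 1/(-135/2 + √(0 + (-1 + 0)²)) = 1/(-135/2 + √(0 + (-1)²)) = 1/(-135/2 + √(0 + 1)) = 1/(-135/2 + √1) = 1/(-135/2 + 1) = 1/(-133/2) = -2/133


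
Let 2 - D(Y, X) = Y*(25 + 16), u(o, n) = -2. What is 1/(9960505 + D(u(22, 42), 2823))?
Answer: 1/9960589 ≈ 1.0040e-7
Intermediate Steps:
D(Y, X) = 2 - 41*Y (D(Y, X) = 2 - Y*(25 + 16) = 2 - Y*41 = 2 - 41*Y)
1/(9960505 + D(u(22, 42), 2823)) = 1/(9960505 + (2 - 41*(-2))) = 1/(9960505 + (2 + 82)) = 1/(9960505 + 84) = 1/9960589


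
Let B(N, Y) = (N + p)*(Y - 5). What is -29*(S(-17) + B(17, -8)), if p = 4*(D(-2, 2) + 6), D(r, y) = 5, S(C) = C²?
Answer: 14616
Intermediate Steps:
p = 44 (p = 4*(5 + 6) = 4*11 = 44)
B(N, Y) = (-5 + Y)*(44 + N) (B(N, Y) = (N + 44)*(Y - 5) = (44 + N)*(-5 + Y) = (-5 + Y)*(44 + N))
-29*(S(-17) + B(17, -8)) = -29*((-17)² + (-220 - 5*17 + 44*(-8) + 17*(-8))) = -29*(289 + (-220 - 85 - 352 - 136)) = -29*(289 - 793) = -29*(-504) = 14616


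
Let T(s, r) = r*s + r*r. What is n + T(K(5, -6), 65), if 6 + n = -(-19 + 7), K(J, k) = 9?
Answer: 4816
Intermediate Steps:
n = 6 (n = -6 - (-19 + 7) = -6 - 1*(-12) = -6 + 12 = 6)
T(s, r) = r² + r*s (T(s, r) = r*s + r² = r² + r*s)
n + T(K(5, -6), 65) = 6 + 65*(65 + 9) = 6 + 65*74 = 6 + 4810 = 4816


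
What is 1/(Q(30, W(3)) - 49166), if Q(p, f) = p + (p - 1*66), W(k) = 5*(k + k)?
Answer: -1/49172 ≈ -2.0337e-5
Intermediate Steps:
W(k) = 10*k (W(k) = 5*(2*k) = 10*k)
Q(p, f) = -66 + 2*p (Q(p, f) = p + (p - 66) = p + (-66 + p) = -66 + 2*p)
1/(Q(30, W(3)) - 49166) = 1/((-66 + 2*30) - 49166) = 1/((-66 + 60) - 49166) = 1/(-6 - 49166) = 1/(-49172) = -1/49172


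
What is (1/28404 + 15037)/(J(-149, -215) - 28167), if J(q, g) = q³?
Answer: -427110949/94759038864 ≈ -0.0045073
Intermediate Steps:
(1/28404 + 15037)/(J(-149, -215) - 28167) = (1/28404 + 15037)/((-149)³ - 28167) = (1/28404 + 15037)/(-3307949 - 28167) = (427110949/28404)/(-3336116) = (427110949/28404)*(-1/3336116) = -427110949/94759038864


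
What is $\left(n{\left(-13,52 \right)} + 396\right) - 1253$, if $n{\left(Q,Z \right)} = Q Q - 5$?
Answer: $-693$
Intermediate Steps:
$n{\left(Q,Z \right)} = -5 + Q^{2}$ ($n{\left(Q,Z \right)} = Q^{2} - 5 = -5 + Q^{2}$)
$\left(n{\left(-13,52 \right)} + 396\right) - 1253 = \left(\left(-5 + \left(-13\right)^{2}\right) + 396\right) - 1253 = \left(\left(-5 + 169\right) + 396\right) - 1253 = \left(164 + 396\right) - 1253 = 560 - 1253 = -693$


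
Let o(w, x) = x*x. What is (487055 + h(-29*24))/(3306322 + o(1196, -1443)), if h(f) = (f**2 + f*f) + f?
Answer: 76589/283609 ≈ 0.27005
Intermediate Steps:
o(w, x) = x**2
h(f) = f + 2*f**2 (h(f) = (f**2 + f**2) + f = 2*f**2 + f = f + 2*f**2)
(487055 + h(-29*24))/(3306322 + o(1196, -1443)) = (487055 + (-29*24)*(1 + 2*(-29*24)))/(3306322 + (-1443)**2) = (487055 - 696*(1 + 2*(-696)))/(3306322 + 2082249) = (487055 - 696*(1 - 1392))/5388571 = (487055 - 696*(-1391))*(1/5388571) = (487055 + 968136)*(1/5388571) = 1455191*(1/5388571) = 76589/283609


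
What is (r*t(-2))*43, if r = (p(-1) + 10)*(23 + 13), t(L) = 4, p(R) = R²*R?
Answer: 55728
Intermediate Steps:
p(R) = R³
r = 324 (r = ((-1)³ + 10)*(23 + 13) = (-1 + 10)*36 = 9*36 = 324)
(r*t(-2))*43 = (324*4)*43 = 1296*43 = 55728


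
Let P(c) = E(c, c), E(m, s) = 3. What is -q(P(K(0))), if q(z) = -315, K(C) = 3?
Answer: 315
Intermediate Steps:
P(c) = 3
-q(P(K(0))) = -1*(-315) = 315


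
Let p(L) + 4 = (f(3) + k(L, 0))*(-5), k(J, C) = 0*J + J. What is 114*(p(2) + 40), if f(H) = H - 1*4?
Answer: 3534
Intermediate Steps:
f(H) = -4 + H (f(H) = H - 4 = -4 + H)
k(J, C) = J (k(J, C) = 0 + J = J)
p(L) = 1 - 5*L (p(L) = -4 + ((-4 + 3) + L)*(-5) = -4 + (-1 + L)*(-5) = -4 + (5 - 5*L) = 1 - 5*L)
114*(p(2) + 40) = 114*((1 - 5*2) + 40) = 114*((1 - 10) + 40) = 114*(-9 + 40) = 114*31 = 3534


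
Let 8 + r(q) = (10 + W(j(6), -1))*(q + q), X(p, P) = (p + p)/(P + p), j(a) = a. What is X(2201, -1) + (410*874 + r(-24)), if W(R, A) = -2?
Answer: 393745001/1100 ≈ 3.5795e+5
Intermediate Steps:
X(p, P) = 2*p/(P + p) (X(p, P) = (2*p)/(P + p) = 2*p/(P + p))
r(q) = -8 + 16*q (r(q) = -8 + (10 - 2)*(q + q) = -8 + 8*(2*q) = -8 + 16*q)
X(2201, -1) + (410*874 + r(-24)) = 2*2201/(-1 + 2201) + (410*874 + (-8 + 16*(-24))) = 2*2201/2200 + (358340 + (-8 - 384)) = 2*2201*(1/2200) + (358340 - 392) = 2201/1100 + 357948 = 393745001/1100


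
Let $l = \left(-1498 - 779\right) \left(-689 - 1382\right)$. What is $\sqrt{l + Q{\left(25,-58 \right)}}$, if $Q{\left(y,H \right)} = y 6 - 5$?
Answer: $2 \sqrt{1178953} \approx 2171.6$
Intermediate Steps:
$l = 4715667$ ($l = \left(-2277\right) \left(-2071\right) = 4715667$)
$Q{\left(y,H \right)} = -5 + 6 y$ ($Q{\left(y,H \right)} = 6 y - 5 = -5 + 6 y$)
$\sqrt{l + Q{\left(25,-58 \right)}} = \sqrt{4715667 + \left(-5 + 6 \cdot 25\right)} = \sqrt{4715667 + \left(-5 + 150\right)} = \sqrt{4715667 + 145} = \sqrt{4715812} = 2 \sqrt{1178953}$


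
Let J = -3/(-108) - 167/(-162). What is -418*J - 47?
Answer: -79301/162 ≈ -489.51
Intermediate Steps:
J = 343/324 (J = -3*(-1/108) - 167*(-1/162) = 1/36 + 167/162 = 343/324 ≈ 1.0586)
-418*J - 47 = -418*343/324 - 47 = -71687/162 - 47 = -79301/162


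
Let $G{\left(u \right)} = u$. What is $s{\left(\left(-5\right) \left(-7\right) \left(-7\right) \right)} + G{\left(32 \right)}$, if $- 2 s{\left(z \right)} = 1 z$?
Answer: $\frac{309}{2} \approx 154.5$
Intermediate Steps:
$s{\left(z \right)} = - \frac{z}{2}$ ($s{\left(z \right)} = - \frac{1 z}{2} = - \frac{z}{2}$)
$s{\left(\left(-5\right) \left(-7\right) \left(-7\right) \right)} + G{\left(32 \right)} = - \frac{\left(-5\right) \left(-7\right) \left(-7\right)}{2} + 32 = - \frac{35 \left(-7\right)}{2} + 32 = \left(- \frac{1}{2}\right) \left(-245\right) + 32 = \frac{245}{2} + 32 = \frac{309}{2}$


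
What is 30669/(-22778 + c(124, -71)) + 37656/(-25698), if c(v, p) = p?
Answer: -274755651/97862267 ≈ -2.8076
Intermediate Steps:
30669/(-22778 + c(124, -71)) + 37656/(-25698) = 30669/(-22778 - 71) + 37656/(-25698) = 30669/(-22849) + 37656*(-1/25698) = 30669*(-1/22849) - 6276/4283 = -30669/22849 - 6276/4283 = -274755651/97862267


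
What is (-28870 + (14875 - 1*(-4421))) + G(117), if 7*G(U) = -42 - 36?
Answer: -67096/7 ≈ -9585.1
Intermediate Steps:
G(U) = -78/7 (G(U) = (-42 - 36)/7 = (⅐)*(-78) = -78/7)
(-28870 + (14875 - 1*(-4421))) + G(117) = (-28870 + (14875 - 1*(-4421))) - 78/7 = (-28870 + (14875 + 4421)) - 78/7 = (-28870 + 19296) - 78/7 = -9574 - 78/7 = -67096/7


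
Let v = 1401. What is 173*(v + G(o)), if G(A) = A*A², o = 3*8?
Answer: 2633925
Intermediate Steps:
o = 24
G(A) = A³
173*(v + G(o)) = 173*(1401 + 24³) = 173*(1401 + 13824) = 173*15225 = 2633925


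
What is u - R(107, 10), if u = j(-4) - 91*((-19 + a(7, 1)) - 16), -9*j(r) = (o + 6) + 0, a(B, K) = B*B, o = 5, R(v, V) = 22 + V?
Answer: -11765/9 ≈ -1307.2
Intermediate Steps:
a(B, K) = B²
j(r) = -11/9 (j(r) = -((5 + 6) + 0)/9 = -(11 + 0)/9 = -⅑*11 = -11/9)
u = -11477/9 (u = -11/9 - 91*((-19 + 7²) - 16) = -11/9 - 91*((-19 + 49) - 16) = -11/9 - 91*(30 - 16) = -11/9 - 91*14 = -11/9 - 1274 = -11477/9 ≈ -1275.2)
u - R(107, 10) = -11477/9 - (22 + 10) = -11477/9 - 1*32 = -11477/9 - 32 = -11765/9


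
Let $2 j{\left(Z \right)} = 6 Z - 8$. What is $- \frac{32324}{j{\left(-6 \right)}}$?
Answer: $\frac{16162}{11} \approx 1469.3$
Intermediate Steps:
$j{\left(Z \right)} = -4 + 3 Z$ ($j{\left(Z \right)} = \frac{6 Z - 8}{2} = \frac{-8 + 6 Z}{2} = -4 + 3 Z$)
$- \frac{32324}{j{\left(-6 \right)}} = - \frac{32324}{-4 + 3 \left(-6\right)} = - \frac{32324}{-4 - 18} = - \frac{32324}{-22} = \left(-32324\right) \left(- \frac{1}{22}\right) = \frac{16162}{11}$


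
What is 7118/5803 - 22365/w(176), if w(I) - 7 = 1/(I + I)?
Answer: -9133291114/2860879 ≈ -3192.5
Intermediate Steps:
w(I) = 7 + 1/(2*I) (w(I) = 7 + 1/(I + I) = 7 + 1/(2*I))
7118/5803 - 22365/w(176) = 7118/5803 - 22365/(7 + (1/2)/176) = 7118*(1/5803) - 22365/(7 + (1/2)*(1/176)) = 7118/5803 - 22365/(7 + 1/352) = 7118/5803 - 22365/2465/352 = 7118/5803 - 22365*352/2465 = 7118/5803 - 1574496/493 = -9133291114/2860879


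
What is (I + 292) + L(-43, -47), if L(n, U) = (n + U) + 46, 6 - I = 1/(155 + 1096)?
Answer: 317753/1251 ≈ 254.00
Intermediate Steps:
I = 7505/1251 (I = 6 - 1/(155 + 1096) = 6 - 1/1251 = 7505/1251 ≈ 5.9992)
L(n, U) = 46 + U + n (L(n, U) = (U + n) + 46 = 46 + U + n)
(I + 292) + L(-43, -47) = (7505/1251 + 292) + (46 - 47 - 43) = 372797/1251 - 44 = 317753/1251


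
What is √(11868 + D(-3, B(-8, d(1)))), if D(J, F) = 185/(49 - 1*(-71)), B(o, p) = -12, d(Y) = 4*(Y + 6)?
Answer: √1709214/12 ≈ 108.95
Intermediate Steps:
d(Y) = 24 + 4*Y (d(Y) = 4*(6 + Y) = 24 + 4*Y)
D(J, F) = 37/24 (D(J, F) = 185/(49 + 71) = 185/120 = 185*(1/120) = 37/24)
√(11868 + D(-3, B(-8, d(1)))) = √(11868 + 37/24) = √(284869/24) = √1709214/12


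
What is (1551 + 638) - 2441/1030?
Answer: 2252229/1030 ≈ 2186.6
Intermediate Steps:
(1551 + 638) - 2441/1030 = 2189 - 2441*1/1030 = 2189 - 2441/1030 = 2252229/1030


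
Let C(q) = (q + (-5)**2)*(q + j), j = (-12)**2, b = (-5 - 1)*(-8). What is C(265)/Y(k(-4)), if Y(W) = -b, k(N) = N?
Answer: -59305/24 ≈ -2471.0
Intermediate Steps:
b = 48 (b = -6*(-8) = 48)
j = 144
Y(W) = -48 (Y(W) = -1*48 = -48)
C(q) = (25 + q)*(144 + q) (C(q) = (q + (-5)**2)*(q + 144) = (q + 25)*(144 + q) = (25 + q)*(144 + q))
C(265)/Y(k(-4)) = (3600 + 265**2 + 169*265)/(-48) = (3600 + 70225 + 44785)*(-1/48) = 118610*(-1/48) = -59305/24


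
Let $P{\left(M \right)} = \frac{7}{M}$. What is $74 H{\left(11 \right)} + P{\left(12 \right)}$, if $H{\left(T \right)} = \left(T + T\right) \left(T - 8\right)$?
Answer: $\frac{58615}{12} \approx 4884.6$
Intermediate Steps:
$H{\left(T \right)} = 2 T \left(-8 + T\right)$
$74 H{\left(11 \right)} + P{\left(12 \right)} = 74 \cdot 2 \cdot 11 \left(-8 + 11\right) + \frac{7}{12} = 74 \cdot 2 \cdot 11 \cdot 3 + 7 \cdot \frac{1}{12} = 74 \cdot 66 + \frac{7}{12} = 4884 + \frac{7}{12} = \frac{58615}{12}$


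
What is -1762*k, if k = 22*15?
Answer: -581460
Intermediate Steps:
k = 330
-1762*k = -1762*330 = -581460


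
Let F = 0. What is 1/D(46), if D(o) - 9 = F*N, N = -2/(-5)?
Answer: 1/9 ≈ 0.11111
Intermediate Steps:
N = 2/5 (N = -2*(-1/5) = 2/5 ≈ 0.40000)
D(o) = 9 (D(o) = 9 + 0*(2/5) = 9 + 0 = 9)
1/D(46) = 1/9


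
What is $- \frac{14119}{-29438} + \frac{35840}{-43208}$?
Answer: $- \frac{55625521}{158994638} \approx -0.34986$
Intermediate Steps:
$- \frac{14119}{-29438} + \frac{35840}{-43208} = \left(-14119\right) \left(- \frac{1}{29438}\right) + 35840 \left(- \frac{1}{43208}\right) = \frac{14119}{29438} - \frac{4480}{5401} = - \frac{55625521}{158994638}$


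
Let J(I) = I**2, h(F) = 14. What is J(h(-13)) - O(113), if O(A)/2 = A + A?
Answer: -256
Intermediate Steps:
O(A) = 4*A (O(A) = 2*(A + A) = 2*(2*A) = 4*A)
J(h(-13)) - O(113) = 14**2 - 4*113 = 196 - 1*452 = 196 - 452 = -256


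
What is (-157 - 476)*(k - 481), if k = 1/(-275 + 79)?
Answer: 59677341/196 ≈ 3.0448e+5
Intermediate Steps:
k = -1/196 (k = 1/(-196) = -1/196 ≈ -0.0051020)
(-157 - 476)*(k - 481) = (-157 - 476)*(-1/196 - 481) = -633*(-94277/196) = 59677341/196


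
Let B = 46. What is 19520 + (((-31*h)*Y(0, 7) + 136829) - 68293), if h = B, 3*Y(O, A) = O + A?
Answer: 254186/3 ≈ 84729.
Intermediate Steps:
Y(O, A) = A/3 + O/3 (Y(O, A) = (O + A)/3 = (A + O)/3 = A/3 + O/3)
h = 46
19520 + (((-31*h)*Y(0, 7) + 136829) - 68293) = 19520 + (((-31*46)*((1/3)*7 + (1/3)*0) + 136829) - 68293) = 19520 + ((-1426*(7/3 + 0) + 136829) - 68293) = 19520 + ((-1426*7/3 + 136829) - 68293) = 19520 + ((-9982/3 + 136829) - 68293) = 19520 + (400505/3 - 68293) = 19520 + 195626/3 = 254186/3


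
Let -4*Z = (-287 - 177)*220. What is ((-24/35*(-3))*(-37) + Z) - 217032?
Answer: -6705584/35 ≈ -1.9159e+5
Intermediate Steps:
Z = 25520 (Z = -(-287 - 177)*220/4 = -(-116)*220 = -1/4*(-102080) = 25520)
((-24/35*(-3))*(-37) + Z) - 217032 = ((-24/35*(-3))*(-37) + 25520) - 217032 = ((-24*1/35*(-3))*(-37) + 25520) - 217032 = (-24/35*(-3)*(-37) + 25520) - 217032 = ((72/35)*(-37) + 25520) - 217032 = (-2664/35 + 25520) - 217032 = 890536/35 - 217032 = -6705584/35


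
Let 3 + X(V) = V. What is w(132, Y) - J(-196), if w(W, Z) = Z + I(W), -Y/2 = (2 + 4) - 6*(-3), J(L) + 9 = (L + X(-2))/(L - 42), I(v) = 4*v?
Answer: 116181/238 ≈ 488.16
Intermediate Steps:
X(V) = -3 + V
J(L) = -9 + (-5 + L)/(-42 + L) (J(L) = -9 + (L + (-3 - 2))/(L - 42) = -9 + (L - 5)/(-42 + L) = -9 + (-5 + L)/(-42 + L))
Y = -48 (Y = -2*((2 + 4) - 6*(-3)) = -2*(6 + 18) = -2*24 = -48)
w(W, Z) = Z + 4*W
w(132, Y) - J(-196) = (-48 + 4*132) - (373 - 8*(-196))/(-42 - 196) = (-48 + 528) - (373 + 1568)/(-238) = 480 - (-1)*1941/238 = 480 - 1*(-1941/238) = 480 + 1941/238 = 116181/238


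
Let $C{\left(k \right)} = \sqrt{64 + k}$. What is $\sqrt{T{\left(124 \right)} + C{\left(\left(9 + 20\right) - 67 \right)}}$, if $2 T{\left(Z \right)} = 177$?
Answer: $\frac{\sqrt{354 + 4 \sqrt{26}}}{2} \approx 9.6747$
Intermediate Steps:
$T{\left(Z \right)} = \frac{177}{2}$ ($T{\left(Z \right)} = \frac{1}{2} \cdot 177 = \frac{177}{2}$)
$\sqrt{T{\left(124 \right)} + C{\left(\left(9 + 20\right) - 67 \right)}} = \sqrt{\frac{177}{2} + \sqrt{64 + \left(\left(9 + 20\right) - 67\right)}} = \sqrt{\frac{177}{2} + \sqrt{64 + \left(29 - 67\right)}} = \sqrt{\frac{177}{2} + \sqrt{64 - 38}} = \sqrt{\frac{177}{2} + \sqrt{26}}$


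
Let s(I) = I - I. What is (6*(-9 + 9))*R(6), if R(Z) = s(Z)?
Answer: 0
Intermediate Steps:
s(I) = 0
R(Z) = 0
(6*(-9 + 9))*R(6) = (6*(-9 + 9))*0 = (6*0)*0 = 0*0 = 0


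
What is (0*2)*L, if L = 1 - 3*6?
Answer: 0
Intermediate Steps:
L = -17 (L = 1 - 18 = -17)
(0*2)*L = (0*2)*(-17) = 0*(-17) = 0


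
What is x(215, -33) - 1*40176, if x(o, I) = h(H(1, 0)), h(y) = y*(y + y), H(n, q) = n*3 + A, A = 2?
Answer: -40126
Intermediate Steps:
H(n, q) = 2 + 3*n (H(n, q) = n*3 + 2 = 3*n + 2 = 2 + 3*n)
h(y) = 2*y² (h(y) = y*(2*y) = 2*y²)
x(o, I) = 50 (x(o, I) = 2*(2 + 3*1)² = 2*(2 + 3)² = 2*5² = 2*25 = 50)
x(215, -33) - 1*40176 = 50 - 1*40176 = 50 - 40176 = -40126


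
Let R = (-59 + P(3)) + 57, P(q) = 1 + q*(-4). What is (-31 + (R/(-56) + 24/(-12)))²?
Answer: 3367225/3136 ≈ 1073.7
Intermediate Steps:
P(q) = 1 - 4*q
R = -13 (R = (-59 + (1 - 4*3)) + 57 = (-59 + (1 - 12)) + 57 = (-59 - 11) + 57 = -70 + 57 = -13)
(-31 + (R/(-56) + 24/(-12)))² = (-31 + (-13/(-56) + 24/(-12)))² = (-31 + (-13*(-1/56) + 24*(-1/12)))² = (-31 + (13/56 - 2))² = (-31 - 99/56)² = (-1835/56)² = 3367225/3136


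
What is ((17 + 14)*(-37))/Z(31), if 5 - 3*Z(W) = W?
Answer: 3441/26 ≈ 132.35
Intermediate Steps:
Z(W) = 5/3 - W/3
((17 + 14)*(-37))/Z(31) = ((17 + 14)*(-37))/(5/3 - 1/3*31) = (31*(-37))/(5/3 - 31/3) = -1147/(-26/3) = -1147*(-3/26) = 3441/26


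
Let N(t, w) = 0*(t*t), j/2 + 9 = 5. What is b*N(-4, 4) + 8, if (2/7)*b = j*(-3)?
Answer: 8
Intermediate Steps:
j = -8 (j = -18 + 2*5 = -18 + 10 = -8)
N(t, w) = 0 (N(t, w) = 0*t² = 0)
b = 84 (b = 7*(-8*(-3))/2 = (7/2)*24 = 84)
b*N(-4, 4) + 8 = 84*0 + 8 = 0 + 8 = 8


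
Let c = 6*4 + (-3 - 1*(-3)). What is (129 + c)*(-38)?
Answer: -5814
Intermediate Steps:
c = 24 (c = 24 + (-3 + 3) = 24 + 0 = 24)
(129 + c)*(-38) = (129 + 24)*(-38) = 153*(-38) = -5814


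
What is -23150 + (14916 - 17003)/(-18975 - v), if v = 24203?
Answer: -999568613/43178 ≈ -23150.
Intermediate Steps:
-23150 + (14916 - 17003)/(-18975 - v) = -23150 + (14916 - 17003)/(-18975 - 1*24203) = -23150 - 2087/(-18975 - 24203) = -23150 - 2087/(-43178) = -23150 - 2087*(-1/43178) = -23150 + 2087/43178 = -999568613/43178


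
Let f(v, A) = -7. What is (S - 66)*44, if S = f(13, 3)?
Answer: -3212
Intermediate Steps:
S = -7
(S - 66)*44 = (-7 - 66)*44 = -73*44 = -3212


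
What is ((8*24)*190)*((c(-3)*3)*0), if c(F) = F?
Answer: 0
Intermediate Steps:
((8*24)*190)*((c(-3)*3)*0) = ((8*24)*190)*(-3*3*0) = (192*190)*(-9*0) = 36480*0 = 0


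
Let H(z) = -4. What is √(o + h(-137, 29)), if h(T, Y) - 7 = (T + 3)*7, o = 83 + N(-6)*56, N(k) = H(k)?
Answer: 4*I*√67 ≈ 32.741*I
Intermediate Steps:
N(k) = -4
o = -141 (o = 83 - 4*56 = 83 - 224 = -141)
h(T, Y) = 28 + 7*T (h(T, Y) = 7 + (T + 3)*7 = 7 + (3 + T)*7 = 7 + (21 + 7*T) = 28 + 7*T)
√(o + h(-137, 29)) = √(-141 + (28 + 7*(-137))) = √(-141 + (28 - 959)) = √(-141 - 931) = √(-1072) = 4*I*√67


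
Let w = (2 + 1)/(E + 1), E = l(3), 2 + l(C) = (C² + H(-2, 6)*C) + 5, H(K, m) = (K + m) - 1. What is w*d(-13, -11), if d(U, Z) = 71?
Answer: 213/22 ≈ 9.6818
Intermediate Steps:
H(K, m) = -1 + K + m
l(C) = 3 + C² + 3*C (l(C) = -2 + ((C² + (-1 - 2 + 6)*C) + 5) = -2 + ((C² + 3*C) + 5) = -2 + (5 + C² + 3*C) = 3 + C² + 3*C)
E = 21 (E = 3 + 3² + 3*3 = 3 + 9 + 9 = 21)
w = 3/22 (w = (2 + 1)/(21 + 1) = 3/22 ≈ 0.13636)
w*d(-13, -11) = (3/22)*71 = 213/22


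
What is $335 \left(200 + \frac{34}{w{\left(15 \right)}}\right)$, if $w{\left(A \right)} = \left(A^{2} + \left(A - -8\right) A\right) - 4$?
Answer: $\frac{18966695}{283} \approx 67020.0$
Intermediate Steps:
$w{\left(A \right)} = -4 + A^{2} + A \left(8 + A\right)$ ($w{\left(A \right)} = \left(A^{2} + \left(A + 8\right) A\right) - 4 = \left(A^{2} + \left(8 + A\right) A\right) - 4 = \left(A^{2} + A \left(8 + A\right)\right) - 4 = -4 + A^{2} + A \left(8 + A\right)$)
$335 \left(200 + \frac{34}{w{\left(15 \right)}}\right) = 335 \left(200 + \frac{34}{-4 + 2 \cdot 15^{2} + 8 \cdot 15}\right) = 335 \left(200 + \frac{34}{-4 + 2 \cdot 225 + 120}\right) = 335 \left(200 + \frac{34}{-4 + 450 + 120}\right) = 335 \left(200 + \frac{34}{566}\right) = 335 \left(200 + 34 \cdot \frac{1}{566}\right) = 335 \left(200 + \frac{17}{283}\right) = 335 \cdot \frac{56617}{283} = \frac{18966695}{283}$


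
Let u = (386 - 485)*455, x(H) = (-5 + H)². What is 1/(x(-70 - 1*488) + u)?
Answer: 1/271924 ≈ 3.6775e-6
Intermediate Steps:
u = -45045 (u = -99*455 = -45045)
1/(x(-70 - 1*488) + u) = 1/((-5 + (-70 - 1*488))² - 45045) = 1/((-5 + (-70 - 488))² - 45045) = 1/((-5 - 558)² - 45045) = 1/((-563)² - 45045) = 1/(316969 - 45045) = 1/271924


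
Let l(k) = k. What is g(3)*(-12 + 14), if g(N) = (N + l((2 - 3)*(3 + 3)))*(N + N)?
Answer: -36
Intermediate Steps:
g(N) = 2*N*(-6 + N) (g(N) = (N + (2 - 3)*(3 + 3))*(N + N) = (N - 1*6)*(2*N) = (N - 6)*(2*N) = (-6 + N)*(2*N) = 2*N*(-6 + N))
g(3)*(-12 + 14) = (2*3*(-6 + 3))*(-12 + 14) = (2*3*(-3))*2 = -18*2 = -36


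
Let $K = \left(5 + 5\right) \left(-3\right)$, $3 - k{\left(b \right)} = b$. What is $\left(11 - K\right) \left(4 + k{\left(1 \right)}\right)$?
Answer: $246$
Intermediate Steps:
$k{\left(b \right)} = 3 - b$
$K = -30$ ($K = 10 \left(-3\right) = -30$)
$\left(11 - K\right) \left(4 + k{\left(1 \right)}\right) = \left(11 - -30\right) \left(4 + \left(3 - 1\right)\right) = \left(11 + 30\right) \left(4 + \left(3 - 1\right)\right) = 41 \left(4 + 2\right) = 41 \cdot 6 = 246$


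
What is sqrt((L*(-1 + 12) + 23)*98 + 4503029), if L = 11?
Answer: sqrt(4517141) ≈ 2125.4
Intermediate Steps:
sqrt((L*(-1 + 12) + 23)*98 + 4503029) = sqrt((11*(-1 + 12) + 23)*98 + 4503029) = sqrt((11*11 + 23)*98 + 4503029) = sqrt((121 + 23)*98 + 4503029) = sqrt(144*98 + 4503029) = sqrt(14112 + 4503029) = sqrt(4517141)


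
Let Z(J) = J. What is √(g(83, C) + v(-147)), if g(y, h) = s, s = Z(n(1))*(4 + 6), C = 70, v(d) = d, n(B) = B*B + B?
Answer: I*√127 ≈ 11.269*I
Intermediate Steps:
n(B) = B + B² (n(B) = B² + B = B + B²)
s = 20 (s = (1*(1 + 1))*(4 + 6) = (1*2)*10 = 2*10 = 20)
g(y, h) = 20
√(g(83, C) + v(-147)) = √(20 - 147) = √(-127) = I*√127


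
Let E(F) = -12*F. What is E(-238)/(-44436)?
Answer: -34/529 ≈ -0.064272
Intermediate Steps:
E(-238)/(-44436) = -12*(-238)/(-44436) = 2856*(-1/44436) = -34/529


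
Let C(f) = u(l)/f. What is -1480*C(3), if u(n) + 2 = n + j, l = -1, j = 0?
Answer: 1480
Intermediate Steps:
u(n) = -2 + n (u(n) = -2 + (n + 0) = -2 + n)
C(f) = -3/f (C(f) = (-2 - 1)/f = -3/f)
-1480*C(3) = -(-4440)/3 = -1480*(-1) = 1480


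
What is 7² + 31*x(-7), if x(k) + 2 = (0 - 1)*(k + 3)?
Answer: 111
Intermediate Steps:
x(k) = -5 - k (x(k) = -2 + (0 - 1)*(k + 3) = -2 - (3 + k) = -2 + (-3 - k) = -5 - k)
7² + 31*x(-7) = 7² + 31*(-5 - 1*(-7)) = 49 + 31*(-5 + 7) = 49 + 31*2 = 49 + 62 = 111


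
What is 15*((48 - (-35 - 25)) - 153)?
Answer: -675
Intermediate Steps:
15*((48 - (-35 - 25)) - 153) = 15*((48 - 1*(-60)) - 153) = 15*((48 + 60) - 153) = 15*(108 - 153) = 15*(-45) = -675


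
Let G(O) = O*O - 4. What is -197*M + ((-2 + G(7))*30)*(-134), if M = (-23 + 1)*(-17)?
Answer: -246538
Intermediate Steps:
G(O) = -4 + O**2 (G(O) = O**2 - 4 = -4 + O**2)
M = 374 (M = -22*(-17) = 374)
-197*M + ((-2 + G(7))*30)*(-134) = -197*374 + ((-2 + (-4 + 7**2))*30)*(-134) = -73678 + ((-2 + (-4 + 49))*30)*(-134) = -73678 + ((-2 + 45)*30)*(-134) = -73678 + (43*30)*(-134) = -73678 + 1290*(-134) = -73678 - 172860 = -246538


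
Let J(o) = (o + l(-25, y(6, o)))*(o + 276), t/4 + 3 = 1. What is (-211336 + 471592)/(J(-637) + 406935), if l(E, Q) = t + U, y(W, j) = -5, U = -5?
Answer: 260256/641585 ≈ 0.40565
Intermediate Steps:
t = -8 (t = -12 + 4*1 = -12 + 4 = -8)
l(E, Q) = -13 (l(E, Q) = -8 - 5 = -13)
J(o) = (-13 + o)*(276 + o) (J(o) = (o - 13)*(o + 276) = (-13 + o)*(276 + o))
(-211336 + 471592)/(J(-637) + 406935) = (-211336 + 471592)/((-3588 + (-637)² + 263*(-637)) + 406935) = 260256/((-3588 + 405769 - 167531) + 406935) = 260256/(234650 + 406935) = 260256/641585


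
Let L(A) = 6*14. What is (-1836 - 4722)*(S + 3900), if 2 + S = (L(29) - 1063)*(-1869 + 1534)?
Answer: -2176357554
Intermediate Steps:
L(A) = 84
S = 327963 (S = -2 + (84 - 1063)*(-1869 + 1534) = -2 - 979*(-335) = -2 + 327965 = 327963)
(-1836 - 4722)*(S + 3900) = (-1836 - 4722)*(327963 + 3900) = -6558*331863 = -2176357554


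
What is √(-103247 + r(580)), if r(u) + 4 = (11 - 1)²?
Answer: I*√103151 ≈ 321.17*I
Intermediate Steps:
r(u) = 96 (r(u) = -4 + (11 - 1)² = -4 + 10² = -4 + 100 = 96)
√(-103247 + r(580)) = √(-103247 + 96) = √(-103151) = I*√103151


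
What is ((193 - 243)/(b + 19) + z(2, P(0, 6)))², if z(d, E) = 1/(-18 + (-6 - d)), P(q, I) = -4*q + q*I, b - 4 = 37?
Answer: 1156/1521 ≈ 0.76003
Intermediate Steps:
b = 41 (b = 4 + 37 = 41)
P(q, I) = -4*q + I*q
z(d, E) = 1/(-24 - d)
((193 - 243)/(b + 19) + z(2, P(0, 6)))² = ((193 - 243)/(41 + 19) - 1/(24 + 2))² = (-50/60 - 1/26)² = (-50*1/60 - 1*1/26)² = (-⅚ - 1/26)² = (-34/39)² = 1156/1521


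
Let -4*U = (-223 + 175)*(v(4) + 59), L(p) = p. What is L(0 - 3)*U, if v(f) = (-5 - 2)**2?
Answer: -3888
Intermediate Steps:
v(f) = 49 (v(f) = (-7)**2 = 49)
U = 1296 (U = -(-223 + 175)*(49 + 59)/4 = -(-12)*108 = -1/4*(-5184) = 1296)
L(0 - 3)*U = (0 - 3)*1296 = -3*1296 = -3888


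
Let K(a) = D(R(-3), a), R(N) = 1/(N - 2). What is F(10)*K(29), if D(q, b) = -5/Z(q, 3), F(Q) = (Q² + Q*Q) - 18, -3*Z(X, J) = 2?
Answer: 1365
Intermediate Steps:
Z(X, J) = -⅔ (Z(X, J) = -⅓*2 = -⅔)
F(Q) = -18 + 2*Q² (F(Q) = (Q² + Q²) - 18 = 2*Q² - 18 = -18 + 2*Q²)
R(N) = 1/(-2 + N)
D(q, b) = 15/2 (D(q, b) = -5/(-⅔) = -5*(-3/2) = 15/2)
K(a) = 15/2
F(10)*K(29) = (-18 + 2*10²)*(15/2) = (-18 + 2*100)*(15/2) = (-18 + 200)*(15/2) = 182*(15/2) = 1365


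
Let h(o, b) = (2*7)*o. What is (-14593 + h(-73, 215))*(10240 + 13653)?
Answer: -373089195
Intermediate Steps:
h(o, b) = 14*o
(-14593 + h(-73, 215))*(10240 + 13653) = (-14593 + 14*(-73))*(10240 + 13653) = (-14593 - 1022)*23893 = -15615*23893 = -373089195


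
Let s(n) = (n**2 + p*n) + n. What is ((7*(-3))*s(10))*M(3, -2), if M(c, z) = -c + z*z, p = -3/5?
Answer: -2184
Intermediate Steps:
p = -3/5 (p = -3*1/5 = -3/5 ≈ -0.60000)
s(n) = n**2 + 2*n/5 (s(n) = (n**2 - 3*n/5) + n = n**2 + 2*n/5)
M(c, z) = z**2 - c (M(c, z) = -c + z**2 = z**2 - c)
((7*(-3))*s(10))*M(3, -2) = ((7*(-3))*((1/5)*10*(2 + 5*10)))*((-2)**2 - 1*3) = (-21*10*(2 + 50)/5)*(4 - 3) = -21*10*52/5*1 = -21*104*1 = -2184*1 = -2184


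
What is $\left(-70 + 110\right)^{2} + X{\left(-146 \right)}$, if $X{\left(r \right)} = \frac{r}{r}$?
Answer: $1601$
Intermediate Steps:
$X{\left(r \right)} = 1$
$\left(-70 + 110\right)^{2} + X{\left(-146 \right)} = \left(-70 + 110\right)^{2} + 1 = 40^{2} + 1 = 1600 + 1 = 1601$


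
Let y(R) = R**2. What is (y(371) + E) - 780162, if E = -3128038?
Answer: -3770559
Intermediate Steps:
(y(371) + E) - 780162 = (371**2 - 3128038) - 780162 = (137641 - 3128038) - 780162 = -2990397 - 780162 = -3770559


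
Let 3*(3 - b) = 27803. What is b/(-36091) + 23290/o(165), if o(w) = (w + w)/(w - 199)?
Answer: -86593824/36091 ≈ -2399.3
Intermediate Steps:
b = -27794/3 (b = 3 - ⅓*27803 = 3 - 27803/3 = -27794/3 ≈ -9264.7)
o(w) = 2*w/(-199 + w) (o(w) = (2*w)/(-199 + w) = 2*w/(-199 + w))
b/(-36091) + 23290/o(165) = -27794/3/(-36091) + 23290/((2*165/(-199 + 165))) = -27794/3*(-1/36091) + 23290/((2*165/(-34))) = 27794/108273 + 23290/((2*165*(-1/34))) = 27794/108273 + 23290/(-165/17) = 27794/108273 + 23290*(-17/165) = 27794/108273 - 79186/33 = -86593824/36091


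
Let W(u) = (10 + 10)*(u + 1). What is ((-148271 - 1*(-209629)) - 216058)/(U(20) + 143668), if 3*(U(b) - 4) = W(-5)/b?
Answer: -116025/107753 ≈ -1.0768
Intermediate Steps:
W(u) = 20 + 20*u (W(u) = 20*(1 + u) = 20 + 20*u)
U(b) = 4 - 80/(3*b) (U(b) = 4 + ((20 + 20*(-5))/b)/3 = 4 + ((20 - 100)/b)/3 = 4 + (-80/b)/3 = 4 - 80/(3*b))
((-148271 - 1*(-209629)) - 216058)/(U(20) + 143668) = ((-148271 - 1*(-209629)) - 216058)/((4 - 80/3/20) + 143668) = ((-148271 + 209629) - 216058)/((4 - 80/3*1/20) + 143668) = (61358 - 216058)/((4 - 4/3) + 143668) = -154700/(8/3 + 143668) = -154700/431012/3 = -154700*3/431012 = -116025/107753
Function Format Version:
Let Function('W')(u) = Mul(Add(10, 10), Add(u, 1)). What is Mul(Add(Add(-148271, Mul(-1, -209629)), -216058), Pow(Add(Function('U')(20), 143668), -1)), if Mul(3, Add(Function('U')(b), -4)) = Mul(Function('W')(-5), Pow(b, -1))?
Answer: Rational(-116025, 107753) ≈ -1.0768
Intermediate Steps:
Function('W')(u) = Add(20, Mul(20, u)) (Function('W')(u) = Mul(20, Add(1, u)) = Add(20, Mul(20, u)))
Function('U')(b) = Add(4, Mul(Rational(-80, 3), Pow(b, -1))) (Function('U')(b) = Add(4, Mul(Rational(1, 3), Mul(Add(20, Mul(20, -5)), Pow(b, -1)))) = Add(4, Mul(Rational(1, 3), Mul(Add(20, -100), Pow(b, -1)))) = Add(4, Mul(Rational(1, 3), Mul(-80, Pow(b, -1)))) = Add(4, Mul(Rational(-80, 3), Pow(b, -1))))
Mul(Add(Add(-148271, Mul(-1, -209629)), -216058), Pow(Add(Function('U')(20), 143668), -1)) = Mul(Add(Add(-148271, Mul(-1, -209629)), -216058), Pow(Add(Add(4, Mul(Rational(-80, 3), Pow(20, -1))), 143668), -1)) = Mul(Add(Add(-148271, 209629), -216058), Pow(Add(Add(4, Mul(Rational(-80, 3), Rational(1, 20))), 143668), -1)) = Mul(Add(61358, -216058), Pow(Add(Add(4, Rational(-4, 3)), 143668), -1)) = Mul(-154700, Pow(Add(Rational(8, 3), 143668), -1)) = Mul(-154700, Pow(Rational(431012, 3), -1)) = Mul(-154700, Rational(3, 431012)) = Rational(-116025, 107753)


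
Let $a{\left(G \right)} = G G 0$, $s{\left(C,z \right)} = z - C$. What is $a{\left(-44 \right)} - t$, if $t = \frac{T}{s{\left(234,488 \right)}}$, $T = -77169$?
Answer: $\frac{77169}{254} \approx 303.81$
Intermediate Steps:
$a{\left(G \right)} = 0$ ($a{\left(G \right)} = G^{2} \cdot 0 = 0$)
$t = - \frac{77169}{254}$ ($t = - \frac{77169}{488 - 234} = - \frac{77169}{254} \approx -303.81$)
$a{\left(-44 \right)} - t = 0 - - \frac{77169}{254} = 0 + \frac{77169}{254} = \frac{77169}{254}$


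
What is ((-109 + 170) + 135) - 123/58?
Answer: 11245/58 ≈ 193.88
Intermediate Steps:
((-109 + 170) + 135) - 123/58 = (61 + 135) - 123*1/58 = 196 - 123/58 = 11245/58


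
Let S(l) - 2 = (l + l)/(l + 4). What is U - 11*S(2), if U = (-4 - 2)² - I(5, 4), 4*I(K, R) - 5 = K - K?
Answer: 65/12 ≈ 5.4167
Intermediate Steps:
I(K, R) = 5/4 (I(K, R) = 5/4 + (K - K)/4 = 5/4 + (¼)*0 = 5/4 + 0 = 5/4)
S(l) = 2 + 2*l/(4 + l) (S(l) = 2 + (l + l)/(l + 4) = 2 + (2*l)/(4 + l) = 2 + 2*l/(4 + l))
U = 139/4 (U = (-4 - 2)² - 1*5/4 = (-6)² - 5/4 = 36 - 5/4 = 139/4 ≈ 34.750)
U - 11*S(2) = 139/4 - 44*(2 + 2)/(4 + 2) = 139/4 - 44*4/6 = 139/4 - 11*8/3 = 139/4 - 88/3 = 65/12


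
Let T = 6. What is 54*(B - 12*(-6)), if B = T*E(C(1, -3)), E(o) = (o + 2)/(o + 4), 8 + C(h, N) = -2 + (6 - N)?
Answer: 3996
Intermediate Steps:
C(h, N) = -4 - N (C(h, N) = -8 + (-2 + (6 - N)) = -8 + (4 - N) = -4 - N)
E(o) = (2 + o)/(4 + o)
B = 2 (B = 6*((2 + (-4 - 1*(-3)))/(4 + (-4 - 1*(-3)))) = 6*((2 + (-4 + 3))/(4 + (-4 + 3))) = 6*((2 - 1)/(4 - 1)) = 6*(1/3) = 6*((⅓)*1) = 6*(⅓) = 2)
54*(B - 12*(-6)) = 54*(2 - 12*(-6)) = 54*(2 + 72) = 54*74 = 3996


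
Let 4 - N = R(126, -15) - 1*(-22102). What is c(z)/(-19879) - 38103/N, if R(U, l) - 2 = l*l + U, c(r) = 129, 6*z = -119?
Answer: 58042566/34331033 ≈ 1.6907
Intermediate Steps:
z = -119/6 (z = (⅙)*(-119) = -119/6 ≈ -19.833)
R(U, l) = 2 + U + l² (R(U, l) = 2 + (l*l + U) = 2 + (l² + U) = 2 + (U + l²) = 2 + U + l²)
N = -22451 (N = 4 - ((2 + 126 + (-15)²) - 1*(-22102)) = 4 - ((2 + 126 + 225) + 22102) = 4 - (353 + 22102) = 4 - 1*22455 = 4 - 22455 = -22451)
c(z)/(-19879) - 38103/N = 129/(-19879) - 38103/(-22451) = 129*(-1/19879) - 38103*(-1/22451) = -129/19879 + 2931/1727 = 58042566/34331033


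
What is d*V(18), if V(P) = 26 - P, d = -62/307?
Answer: -496/307 ≈ -1.6156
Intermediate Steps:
d = -62/307 (d = -62*1/307 = -62/307 ≈ -0.20195)
d*V(18) = -62*(26 - 1*18)/307 = -62*(26 - 18)/307 = -62/307*8 = -496/307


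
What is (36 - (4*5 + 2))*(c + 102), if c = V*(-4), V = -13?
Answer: 2156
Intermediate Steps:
c = 52 (c = -13*(-4) = 52)
(36 - (4*5 + 2))*(c + 102) = (36 - (4*5 + 2))*(52 + 102) = (36 - (20 + 2))*154 = (36 - 1*22)*154 = (36 - 22)*154 = 14*154 = 2156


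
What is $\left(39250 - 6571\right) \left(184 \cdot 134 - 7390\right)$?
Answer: $564235614$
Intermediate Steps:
$\left(39250 - 6571\right) \left(184 \cdot 134 - 7390\right) = 32679 \left(24656 - 7390\right) = 32679 \cdot 17266 = 564235614$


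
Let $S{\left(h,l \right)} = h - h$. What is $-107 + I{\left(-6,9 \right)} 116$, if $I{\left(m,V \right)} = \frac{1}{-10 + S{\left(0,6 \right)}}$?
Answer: $- \frac{593}{5} \approx -118.6$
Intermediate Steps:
$S{\left(h,l \right)} = 0$
$I{\left(m,V \right)} = - \frac{1}{10}$ ($I{\left(m,V \right)} = \frac{1}{-10 + 0} = \frac{1}{-10} = - \frac{1}{10}$)
$-107 + I{\left(-6,9 \right)} 116 = -107 - \frac{58}{5} = - \frac{593}{5}$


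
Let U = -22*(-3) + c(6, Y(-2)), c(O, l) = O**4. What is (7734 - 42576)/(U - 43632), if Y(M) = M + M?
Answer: 5807/7045 ≈ 0.82427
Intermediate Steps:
Y(M) = 2*M
U = 1362 (U = -22*(-3) + 6**4 = 66 + 1296 = 1362)
(7734 - 42576)/(U - 43632) = (7734 - 42576)/(1362 - 43632) = -34842/(-42270) = -34842*(-1/42270) = 5807/7045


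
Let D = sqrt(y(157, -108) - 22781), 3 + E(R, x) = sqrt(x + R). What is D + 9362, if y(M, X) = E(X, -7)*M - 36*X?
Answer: 9362 + sqrt(-19364 + 157*I*sqrt(115)) ≈ 9368.0 + 139.29*I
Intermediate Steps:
E(R, x) = -3 + sqrt(R + x) (E(R, x) = -3 + sqrt(x + R) = -3 + sqrt(R + x))
y(M, X) = -36*X + M*(-3 + sqrt(-7 + X)) (y(M, X) = (-3 + sqrt(X - 7))*M - 36*X = (-3 + sqrt(-7 + X))*M - 36*X = M*(-3 + sqrt(-7 + X)) - 36*X = -36*X + M*(-3 + sqrt(-7 + X)))
D = sqrt(-19364 + 157*I*sqrt(115)) (D = sqrt((-36*(-108) + 157*(-3 + sqrt(-7 - 108))) - 22781) = sqrt((3888 + 157*(-3 + sqrt(-115))) - 22781) = sqrt((3888 + 157*(-3 + I*sqrt(115))) - 22781) = sqrt((3888 + (-471 + 157*I*sqrt(115))) - 22781) = sqrt((3417 + 157*I*sqrt(115)) - 22781) = sqrt(-19364 + 157*I*sqrt(115)) ≈ 6.0438 + 139.29*I)
D + 9362 = sqrt(-19364 + 157*I*sqrt(115)) + 9362 = 9362 + sqrt(-19364 + 157*I*sqrt(115))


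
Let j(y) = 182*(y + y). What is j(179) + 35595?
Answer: 100751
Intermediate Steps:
j(y) = 364*y (j(y) = 182*(2*y) = 364*y)
j(179) + 35595 = 364*179 + 35595 = 65156 + 35595 = 100751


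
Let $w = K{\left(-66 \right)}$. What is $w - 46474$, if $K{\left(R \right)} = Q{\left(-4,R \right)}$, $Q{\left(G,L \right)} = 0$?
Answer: $-46474$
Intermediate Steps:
$K{\left(R \right)} = 0$
$w = 0$
$w - 46474 = 0 - 46474 = -46474$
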